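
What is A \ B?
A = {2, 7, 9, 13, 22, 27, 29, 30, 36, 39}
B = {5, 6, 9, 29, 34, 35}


Set A = {2, 7, 9, 13, 22, 27, 29, 30, 36, 39}
Set B = {5, 6, 9, 29, 34, 35}
A \ B includes elements in A that are not in B.
Check each element of A:
2 (not in B, keep), 7 (not in B, keep), 9 (in B, remove), 13 (not in B, keep), 22 (not in B, keep), 27 (not in B, keep), 29 (in B, remove), 30 (not in B, keep), 36 (not in B, keep), 39 (not in B, keep)
A \ B = {2, 7, 13, 22, 27, 30, 36, 39}

{2, 7, 13, 22, 27, 30, 36, 39}


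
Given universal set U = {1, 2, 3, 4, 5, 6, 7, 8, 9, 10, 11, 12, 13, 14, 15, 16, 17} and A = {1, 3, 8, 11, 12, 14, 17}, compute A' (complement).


Universal set U = {1, 2, 3, 4, 5, 6, 7, 8, 9, 10, 11, 12, 13, 14, 15, 16, 17}
Set A = {1, 3, 8, 11, 12, 14, 17}
A' = U \ A = elements in U but not in A
Checking each element of U:
1 (in A, exclude), 2 (not in A, include), 3 (in A, exclude), 4 (not in A, include), 5 (not in A, include), 6 (not in A, include), 7 (not in A, include), 8 (in A, exclude), 9 (not in A, include), 10 (not in A, include), 11 (in A, exclude), 12 (in A, exclude), 13 (not in A, include), 14 (in A, exclude), 15 (not in A, include), 16 (not in A, include), 17 (in A, exclude)
A' = {2, 4, 5, 6, 7, 9, 10, 13, 15, 16}

{2, 4, 5, 6, 7, 9, 10, 13, 15, 16}


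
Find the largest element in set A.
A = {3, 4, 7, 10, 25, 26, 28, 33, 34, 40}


Set A = {3, 4, 7, 10, 25, 26, 28, 33, 34, 40}
Elements in ascending order: 3, 4, 7, 10, 25, 26, 28, 33, 34, 40
The largest element is 40.

40


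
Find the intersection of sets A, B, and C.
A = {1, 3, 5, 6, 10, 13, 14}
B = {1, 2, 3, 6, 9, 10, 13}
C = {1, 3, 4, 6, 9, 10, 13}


Set A = {1, 3, 5, 6, 10, 13, 14}
Set B = {1, 2, 3, 6, 9, 10, 13}
Set C = {1, 3, 4, 6, 9, 10, 13}
First, A ∩ B = {1, 3, 6, 10, 13}
Then, (A ∩ B) ∩ C = {1, 3, 6, 10, 13}

{1, 3, 6, 10, 13}


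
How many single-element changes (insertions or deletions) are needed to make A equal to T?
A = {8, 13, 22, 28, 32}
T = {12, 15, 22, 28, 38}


Set A = {8, 13, 22, 28, 32}
Set T = {12, 15, 22, 28, 38}
Elements to remove from A (in A, not in T): {8, 13, 32} → 3 removals
Elements to add to A (in T, not in A): {12, 15, 38} → 3 additions
Total edits = 3 + 3 = 6

6


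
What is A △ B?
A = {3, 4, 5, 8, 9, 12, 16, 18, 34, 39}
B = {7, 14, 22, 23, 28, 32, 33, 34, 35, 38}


Set A = {3, 4, 5, 8, 9, 12, 16, 18, 34, 39}
Set B = {7, 14, 22, 23, 28, 32, 33, 34, 35, 38}
A △ B = (A \ B) ∪ (B \ A)
Elements in A but not B: {3, 4, 5, 8, 9, 12, 16, 18, 39}
Elements in B but not A: {7, 14, 22, 23, 28, 32, 33, 35, 38}
A △ B = {3, 4, 5, 7, 8, 9, 12, 14, 16, 18, 22, 23, 28, 32, 33, 35, 38, 39}

{3, 4, 5, 7, 8, 9, 12, 14, 16, 18, 22, 23, 28, 32, 33, 35, 38, 39}


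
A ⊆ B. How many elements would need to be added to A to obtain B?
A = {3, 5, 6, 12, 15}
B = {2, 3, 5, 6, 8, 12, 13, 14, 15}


Set A = {3, 5, 6, 12, 15}, |A| = 5
Set B = {2, 3, 5, 6, 8, 12, 13, 14, 15}, |B| = 9
Since A ⊆ B: B \ A = {2, 8, 13, 14}
|B| - |A| = 9 - 5 = 4

4


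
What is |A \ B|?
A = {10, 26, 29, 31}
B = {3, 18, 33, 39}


Set A = {10, 26, 29, 31}
Set B = {3, 18, 33, 39}
A \ B = {10, 26, 29, 31}
|A \ B| = 4

4


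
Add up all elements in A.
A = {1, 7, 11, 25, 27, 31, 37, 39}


Set A = {1, 7, 11, 25, 27, 31, 37, 39}
Sum = 1 + 7 + 11 + 25 + 27 + 31 + 37 + 39 = 178

178


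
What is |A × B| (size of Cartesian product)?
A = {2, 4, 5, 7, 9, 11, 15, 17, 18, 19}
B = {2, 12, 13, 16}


Set A = {2, 4, 5, 7, 9, 11, 15, 17, 18, 19} has 10 elements.
Set B = {2, 12, 13, 16} has 4 elements.
|A × B| = |A| × |B| = 10 × 4 = 40

40


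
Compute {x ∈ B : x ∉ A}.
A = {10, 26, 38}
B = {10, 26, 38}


Set A = {10, 26, 38}
Set B = {10, 26, 38}
Check each element of B against A:
10 ∈ A, 26 ∈ A, 38 ∈ A
Elements of B not in A: {}

{}


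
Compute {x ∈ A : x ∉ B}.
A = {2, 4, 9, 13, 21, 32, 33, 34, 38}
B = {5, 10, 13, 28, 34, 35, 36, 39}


Set A = {2, 4, 9, 13, 21, 32, 33, 34, 38}
Set B = {5, 10, 13, 28, 34, 35, 36, 39}
Check each element of A against B:
2 ∉ B (include), 4 ∉ B (include), 9 ∉ B (include), 13 ∈ B, 21 ∉ B (include), 32 ∉ B (include), 33 ∉ B (include), 34 ∈ B, 38 ∉ B (include)
Elements of A not in B: {2, 4, 9, 21, 32, 33, 38}

{2, 4, 9, 21, 32, 33, 38}


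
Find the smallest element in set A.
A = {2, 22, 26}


Set A = {2, 22, 26}
Elements in ascending order: 2, 22, 26
The smallest element is 2.

2


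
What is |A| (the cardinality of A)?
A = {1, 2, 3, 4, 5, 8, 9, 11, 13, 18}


Set A = {1, 2, 3, 4, 5, 8, 9, 11, 13, 18}
Listing elements: 1, 2, 3, 4, 5, 8, 9, 11, 13, 18
Counting: 10 elements
|A| = 10

10


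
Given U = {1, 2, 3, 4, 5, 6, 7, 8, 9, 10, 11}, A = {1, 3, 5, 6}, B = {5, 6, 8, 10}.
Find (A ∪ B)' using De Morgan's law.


U = {1, 2, 3, 4, 5, 6, 7, 8, 9, 10, 11}
A = {1, 3, 5, 6}, B = {5, 6, 8, 10}
A ∪ B = {1, 3, 5, 6, 8, 10}
(A ∪ B)' = U \ (A ∪ B) = {2, 4, 7, 9, 11}
Verification via A' ∩ B': A' = {2, 4, 7, 8, 9, 10, 11}, B' = {1, 2, 3, 4, 7, 9, 11}
A' ∩ B' = {2, 4, 7, 9, 11} ✓

{2, 4, 7, 9, 11}


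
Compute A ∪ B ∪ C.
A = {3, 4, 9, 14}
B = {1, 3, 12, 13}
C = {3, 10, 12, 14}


Set A = {3, 4, 9, 14}
Set B = {1, 3, 12, 13}
Set C = {3, 10, 12, 14}
First, A ∪ B = {1, 3, 4, 9, 12, 13, 14}
Then, (A ∪ B) ∪ C = {1, 3, 4, 9, 10, 12, 13, 14}

{1, 3, 4, 9, 10, 12, 13, 14}


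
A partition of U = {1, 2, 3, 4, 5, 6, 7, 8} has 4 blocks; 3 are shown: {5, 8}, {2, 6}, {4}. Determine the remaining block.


U = {1, 2, 3, 4, 5, 6, 7, 8}
Shown blocks: {5, 8}, {2, 6}, {4}
A partition's blocks are pairwise disjoint and cover U, so the missing block = U \ (union of shown blocks).
Union of shown blocks: {2, 4, 5, 6, 8}
Missing block = U \ (union) = {1, 3, 7}

{1, 3, 7}


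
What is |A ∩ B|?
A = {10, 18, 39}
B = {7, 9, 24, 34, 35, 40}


Set A = {10, 18, 39}
Set B = {7, 9, 24, 34, 35, 40}
A ∩ B = {}
|A ∩ B| = 0

0


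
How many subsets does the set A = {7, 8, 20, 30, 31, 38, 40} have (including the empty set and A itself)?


Set A = {7, 8, 20, 30, 31, 38, 40}
|A| = 7
The power set P(A) contains all subsets of A.
|P(A)| = 2^|A| = 2^7 = 128

128


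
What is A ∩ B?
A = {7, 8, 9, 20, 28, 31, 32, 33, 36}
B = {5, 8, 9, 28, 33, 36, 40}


Set A = {7, 8, 9, 20, 28, 31, 32, 33, 36}
Set B = {5, 8, 9, 28, 33, 36, 40}
A ∩ B includes only elements in both sets.
Check each element of A against B:
7 ✗, 8 ✓, 9 ✓, 20 ✗, 28 ✓, 31 ✗, 32 ✗, 33 ✓, 36 ✓
A ∩ B = {8, 9, 28, 33, 36}

{8, 9, 28, 33, 36}


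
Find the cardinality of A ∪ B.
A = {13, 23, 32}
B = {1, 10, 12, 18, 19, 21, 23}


Set A = {13, 23, 32}, |A| = 3
Set B = {1, 10, 12, 18, 19, 21, 23}, |B| = 7
A ∩ B = {23}, |A ∩ B| = 1
|A ∪ B| = |A| + |B| - |A ∩ B| = 3 + 7 - 1 = 9

9


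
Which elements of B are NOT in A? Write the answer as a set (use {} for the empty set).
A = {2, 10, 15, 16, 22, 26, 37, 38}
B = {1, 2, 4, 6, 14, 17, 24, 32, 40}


Set A = {2, 10, 15, 16, 22, 26, 37, 38}
Set B = {1, 2, 4, 6, 14, 17, 24, 32, 40}
Check each element of B against A:
1 ∉ A (include), 2 ∈ A, 4 ∉ A (include), 6 ∉ A (include), 14 ∉ A (include), 17 ∉ A (include), 24 ∉ A (include), 32 ∉ A (include), 40 ∉ A (include)
Elements of B not in A: {1, 4, 6, 14, 17, 24, 32, 40}

{1, 4, 6, 14, 17, 24, 32, 40}


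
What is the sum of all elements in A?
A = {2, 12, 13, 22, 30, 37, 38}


Set A = {2, 12, 13, 22, 30, 37, 38}
Sum = 2 + 12 + 13 + 22 + 30 + 37 + 38 = 154

154


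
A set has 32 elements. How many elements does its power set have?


The set has 32 elements.
The power set contains all possible subsets.
|P(A)| = 2^|A| = 2^32 = 4294967296

4294967296


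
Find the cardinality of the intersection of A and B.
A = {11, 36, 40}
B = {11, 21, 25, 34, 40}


Set A = {11, 36, 40}
Set B = {11, 21, 25, 34, 40}
A ∩ B = {11, 40}
|A ∩ B| = 2

2


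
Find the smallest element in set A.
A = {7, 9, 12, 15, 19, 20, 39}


Set A = {7, 9, 12, 15, 19, 20, 39}
Elements in ascending order: 7, 9, 12, 15, 19, 20, 39
The smallest element is 7.

7


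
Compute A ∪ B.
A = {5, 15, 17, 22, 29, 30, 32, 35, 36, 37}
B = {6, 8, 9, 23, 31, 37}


Set A = {5, 15, 17, 22, 29, 30, 32, 35, 36, 37}
Set B = {6, 8, 9, 23, 31, 37}
A ∪ B includes all elements in either set.
Elements from A: {5, 15, 17, 22, 29, 30, 32, 35, 36, 37}
Elements from B not already included: {6, 8, 9, 23, 31}
A ∪ B = {5, 6, 8, 9, 15, 17, 22, 23, 29, 30, 31, 32, 35, 36, 37}

{5, 6, 8, 9, 15, 17, 22, 23, 29, 30, 31, 32, 35, 36, 37}


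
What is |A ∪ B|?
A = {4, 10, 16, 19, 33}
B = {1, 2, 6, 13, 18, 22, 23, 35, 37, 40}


Set A = {4, 10, 16, 19, 33}, |A| = 5
Set B = {1, 2, 6, 13, 18, 22, 23, 35, 37, 40}, |B| = 10
A ∩ B = {}, |A ∩ B| = 0
|A ∪ B| = |A| + |B| - |A ∩ B| = 5 + 10 - 0 = 15

15


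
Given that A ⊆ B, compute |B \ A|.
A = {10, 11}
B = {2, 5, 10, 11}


Set A = {10, 11}, |A| = 2
Set B = {2, 5, 10, 11}, |B| = 4
Since A ⊆ B: B \ A = {2, 5}
|B| - |A| = 4 - 2 = 2

2


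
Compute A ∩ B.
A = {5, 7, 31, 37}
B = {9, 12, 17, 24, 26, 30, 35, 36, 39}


Set A = {5, 7, 31, 37}
Set B = {9, 12, 17, 24, 26, 30, 35, 36, 39}
A ∩ B includes only elements in both sets.
Check each element of A against B:
5 ✗, 7 ✗, 31 ✗, 37 ✗
A ∩ B = {}

{}


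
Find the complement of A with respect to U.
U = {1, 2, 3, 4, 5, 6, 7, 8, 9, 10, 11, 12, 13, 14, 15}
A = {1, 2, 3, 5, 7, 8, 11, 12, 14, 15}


Universal set U = {1, 2, 3, 4, 5, 6, 7, 8, 9, 10, 11, 12, 13, 14, 15}
Set A = {1, 2, 3, 5, 7, 8, 11, 12, 14, 15}
A' = U \ A = elements in U but not in A
Checking each element of U:
1 (in A, exclude), 2 (in A, exclude), 3 (in A, exclude), 4 (not in A, include), 5 (in A, exclude), 6 (not in A, include), 7 (in A, exclude), 8 (in A, exclude), 9 (not in A, include), 10 (not in A, include), 11 (in A, exclude), 12 (in A, exclude), 13 (not in A, include), 14 (in A, exclude), 15 (in A, exclude)
A' = {4, 6, 9, 10, 13}

{4, 6, 9, 10, 13}


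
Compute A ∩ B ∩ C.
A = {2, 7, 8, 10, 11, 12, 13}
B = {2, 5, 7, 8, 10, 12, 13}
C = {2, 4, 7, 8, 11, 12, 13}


Set A = {2, 7, 8, 10, 11, 12, 13}
Set B = {2, 5, 7, 8, 10, 12, 13}
Set C = {2, 4, 7, 8, 11, 12, 13}
First, A ∩ B = {2, 7, 8, 10, 12, 13}
Then, (A ∩ B) ∩ C = {2, 7, 8, 12, 13}

{2, 7, 8, 12, 13}


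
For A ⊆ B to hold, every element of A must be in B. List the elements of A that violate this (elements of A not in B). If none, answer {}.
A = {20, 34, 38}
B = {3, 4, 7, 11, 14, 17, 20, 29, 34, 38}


Set A = {20, 34, 38}
Set B = {3, 4, 7, 11, 14, 17, 20, 29, 34, 38}
Check each element of A against B:
20 ∈ B, 34 ∈ B, 38 ∈ B
Elements of A not in B: {}

{}


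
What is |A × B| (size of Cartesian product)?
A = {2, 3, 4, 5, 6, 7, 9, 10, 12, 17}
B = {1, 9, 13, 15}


Set A = {2, 3, 4, 5, 6, 7, 9, 10, 12, 17} has 10 elements.
Set B = {1, 9, 13, 15} has 4 elements.
|A × B| = |A| × |B| = 10 × 4 = 40

40


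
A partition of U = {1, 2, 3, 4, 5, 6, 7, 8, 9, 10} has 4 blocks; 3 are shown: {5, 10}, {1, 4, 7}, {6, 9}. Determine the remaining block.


U = {1, 2, 3, 4, 5, 6, 7, 8, 9, 10}
Shown blocks: {5, 10}, {1, 4, 7}, {6, 9}
A partition's blocks are pairwise disjoint and cover U, so the missing block = U \ (union of shown blocks).
Union of shown blocks: {1, 4, 5, 6, 7, 9, 10}
Missing block = U \ (union) = {2, 3, 8}

{2, 3, 8}


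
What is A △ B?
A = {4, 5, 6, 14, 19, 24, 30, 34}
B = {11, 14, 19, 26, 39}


Set A = {4, 5, 6, 14, 19, 24, 30, 34}
Set B = {11, 14, 19, 26, 39}
A △ B = (A \ B) ∪ (B \ A)
Elements in A but not B: {4, 5, 6, 24, 30, 34}
Elements in B but not A: {11, 26, 39}
A △ B = {4, 5, 6, 11, 24, 26, 30, 34, 39}

{4, 5, 6, 11, 24, 26, 30, 34, 39}


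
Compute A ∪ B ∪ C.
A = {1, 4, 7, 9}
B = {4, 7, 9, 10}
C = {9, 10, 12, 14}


Set A = {1, 4, 7, 9}
Set B = {4, 7, 9, 10}
Set C = {9, 10, 12, 14}
First, A ∪ B = {1, 4, 7, 9, 10}
Then, (A ∪ B) ∪ C = {1, 4, 7, 9, 10, 12, 14}

{1, 4, 7, 9, 10, 12, 14}


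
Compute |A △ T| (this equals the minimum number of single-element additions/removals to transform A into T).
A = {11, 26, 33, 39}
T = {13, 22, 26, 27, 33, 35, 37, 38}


Set A = {11, 26, 33, 39}
Set T = {13, 22, 26, 27, 33, 35, 37, 38}
Elements to remove from A (in A, not in T): {11, 39} → 2 removals
Elements to add to A (in T, not in A): {13, 22, 27, 35, 37, 38} → 6 additions
Total edits = 2 + 6 = 8

8


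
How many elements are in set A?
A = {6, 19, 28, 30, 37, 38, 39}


Set A = {6, 19, 28, 30, 37, 38, 39}
Listing elements: 6, 19, 28, 30, 37, 38, 39
Counting: 7 elements
|A| = 7

7


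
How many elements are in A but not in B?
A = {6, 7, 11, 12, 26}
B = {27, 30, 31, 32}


Set A = {6, 7, 11, 12, 26}
Set B = {27, 30, 31, 32}
A \ B = {6, 7, 11, 12, 26}
|A \ B| = 5

5


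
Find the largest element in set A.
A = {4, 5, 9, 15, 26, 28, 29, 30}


Set A = {4, 5, 9, 15, 26, 28, 29, 30}
Elements in ascending order: 4, 5, 9, 15, 26, 28, 29, 30
The largest element is 30.

30


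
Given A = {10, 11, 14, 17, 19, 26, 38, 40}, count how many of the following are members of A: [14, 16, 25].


Set A = {10, 11, 14, 17, 19, 26, 38, 40}
Candidates: [14, 16, 25]
Check each candidate:
14 ∈ A, 16 ∉ A, 25 ∉ A
Count of candidates in A: 1

1


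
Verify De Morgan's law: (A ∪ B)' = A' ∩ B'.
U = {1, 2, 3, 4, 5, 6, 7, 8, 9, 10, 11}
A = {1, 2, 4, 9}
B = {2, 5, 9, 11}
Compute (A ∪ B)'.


U = {1, 2, 3, 4, 5, 6, 7, 8, 9, 10, 11}
A = {1, 2, 4, 9}, B = {2, 5, 9, 11}
A ∪ B = {1, 2, 4, 5, 9, 11}
(A ∪ B)' = U \ (A ∪ B) = {3, 6, 7, 8, 10}
Verification via A' ∩ B': A' = {3, 5, 6, 7, 8, 10, 11}, B' = {1, 3, 4, 6, 7, 8, 10}
A' ∩ B' = {3, 6, 7, 8, 10} ✓

{3, 6, 7, 8, 10}


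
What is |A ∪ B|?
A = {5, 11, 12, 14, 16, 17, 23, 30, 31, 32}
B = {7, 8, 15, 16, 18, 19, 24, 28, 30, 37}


Set A = {5, 11, 12, 14, 16, 17, 23, 30, 31, 32}, |A| = 10
Set B = {7, 8, 15, 16, 18, 19, 24, 28, 30, 37}, |B| = 10
A ∩ B = {16, 30}, |A ∩ B| = 2
|A ∪ B| = |A| + |B| - |A ∩ B| = 10 + 10 - 2 = 18

18


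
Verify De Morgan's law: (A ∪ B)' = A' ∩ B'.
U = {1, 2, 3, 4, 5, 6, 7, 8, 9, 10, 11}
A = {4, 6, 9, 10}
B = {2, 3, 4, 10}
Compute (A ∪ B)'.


U = {1, 2, 3, 4, 5, 6, 7, 8, 9, 10, 11}
A = {4, 6, 9, 10}, B = {2, 3, 4, 10}
A ∪ B = {2, 3, 4, 6, 9, 10}
(A ∪ B)' = U \ (A ∪ B) = {1, 5, 7, 8, 11}
Verification via A' ∩ B': A' = {1, 2, 3, 5, 7, 8, 11}, B' = {1, 5, 6, 7, 8, 9, 11}
A' ∩ B' = {1, 5, 7, 8, 11} ✓

{1, 5, 7, 8, 11}


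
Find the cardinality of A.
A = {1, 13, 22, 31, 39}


Set A = {1, 13, 22, 31, 39}
Listing elements: 1, 13, 22, 31, 39
Counting: 5 elements
|A| = 5

5


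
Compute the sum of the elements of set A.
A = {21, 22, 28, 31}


Set A = {21, 22, 28, 31}
Sum = 21 + 22 + 28 + 31 = 102

102


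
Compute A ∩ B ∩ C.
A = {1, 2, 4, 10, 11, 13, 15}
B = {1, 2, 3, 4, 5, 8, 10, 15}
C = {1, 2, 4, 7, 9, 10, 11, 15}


Set A = {1, 2, 4, 10, 11, 13, 15}
Set B = {1, 2, 3, 4, 5, 8, 10, 15}
Set C = {1, 2, 4, 7, 9, 10, 11, 15}
First, A ∩ B = {1, 2, 4, 10, 15}
Then, (A ∩ B) ∩ C = {1, 2, 4, 10, 15}

{1, 2, 4, 10, 15}


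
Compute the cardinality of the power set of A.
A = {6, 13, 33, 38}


Set A = {6, 13, 33, 38}
|A| = 4
The power set P(A) contains all subsets of A.
|P(A)| = 2^|A| = 2^4 = 16

16


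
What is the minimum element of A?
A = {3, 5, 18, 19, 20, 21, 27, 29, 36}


Set A = {3, 5, 18, 19, 20, 21, 27, 29, 36}
Elements in ascending order: 3, 5, 18, 19, 20, 21, 27, 29, 36
The smallest element is 3.

3


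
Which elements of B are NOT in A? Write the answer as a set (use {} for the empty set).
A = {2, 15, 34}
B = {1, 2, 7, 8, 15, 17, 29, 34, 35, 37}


Set A = {2, 15, 34}
Set B = {1, 2, 7, 8, 15, 17, 29, 34, 35, 37}
Check each element of B against A:
1 ∉ A (include), 2 ∈ A, 7 ∉ A (include), 8 ∉ A (include), 15 ∈ A, 17 ∉ A (include), 29 ∉ A (include), 34 ∈ A, 35 ∉ A (include), 37 ∉ A (include)
Elements of B not in A: {1, 7, 8, 17, 29, 35, 37}

{1, 7, 8, 17, 29, 35, 37}


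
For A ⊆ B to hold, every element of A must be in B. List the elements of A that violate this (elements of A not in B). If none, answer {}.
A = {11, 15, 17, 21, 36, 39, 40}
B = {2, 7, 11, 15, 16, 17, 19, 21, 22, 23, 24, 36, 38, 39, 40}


Set A = {11, 15, 17, 21, 36, 39, 40}
Set B = {2, 7, 11, 15, 16, 17, 19, 21, 22, 23, 24, 36, 38, 39, 40}
Check each element of A against B:
11 ∈ B, 15 ∈ B, 17 ∈ B, 21 ∈ B, 36 ∈ B, 39 ∈ B, 40 ∈ B
Elements of A not in B: {}

{}


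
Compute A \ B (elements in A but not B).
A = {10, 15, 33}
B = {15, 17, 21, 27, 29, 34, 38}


Set A = {10, 15, 33}
Set B = {15, 17, 21, 27, 29, 34, 38}
A \ B includes elements in A that are not in B.
Check each element of A:
10 (not in B, keep), 15 (in B, remove), 33 (not in B, keep)
A \ B = {10, 33}

{10, 33}


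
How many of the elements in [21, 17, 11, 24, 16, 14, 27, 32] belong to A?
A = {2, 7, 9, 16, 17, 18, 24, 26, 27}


Set A = {2, 7, 9, 16, 17, 18, 24, 26, 27}
Candidates: [21, 17, 11, 24, 16, 14, 27, 32]
Check each candidate:
21 ∉ A, 17 ∈ A, 11 ∉ A, 24 ∈ A, 16 ∈ A, 14 ∉ A, 27 ∈ A, 32 ∉ A
Count of candidates in A: 4

4


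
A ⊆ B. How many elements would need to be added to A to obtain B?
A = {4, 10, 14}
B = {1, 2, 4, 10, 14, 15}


Set A = {4, 10, 14}, |A| = 3
Set B = {1, 2, 4, 10, 14, 15}, |B| = 6
Since A ⊆ B: B \ A = {1, 2, 15}
|B| - |A| = 6 - 3 = 3

3


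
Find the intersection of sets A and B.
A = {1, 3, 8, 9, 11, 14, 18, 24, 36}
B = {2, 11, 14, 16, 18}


Set A = {1, 3, 8, 9, 11, 14, 18, 24, 36}
Set B = {2, 11, 14, 16, 18}
A ∩ B includes only elements in both sets.
Check each element of A against B:
1 ✗, 3 ✗, 8 ✗, 9 ✗, 11 ✓, 14 ✓, 18 ✓, 24 ✗, 36 ✗
A ∩ B = {11, 14, 18}

{11, 14, 18}


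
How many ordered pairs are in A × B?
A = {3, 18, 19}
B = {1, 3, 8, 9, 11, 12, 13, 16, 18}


Set A = {3, 18, 19} has 3 elements.
Set B = {1, 3, 8, 9, 11, 12, 13, 16, 18} has 9 elements.
|A × B| = |A| × |B| = 3 × 9 = 27

27


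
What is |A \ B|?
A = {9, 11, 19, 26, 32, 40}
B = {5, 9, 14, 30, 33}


Set A = {9, 11, 19, 26, 32, 40}
Set B = {5, 9, 14, 30, 33}
A \ B = {11, 19, 26, 32, 40}
|A \ B| = 5

5


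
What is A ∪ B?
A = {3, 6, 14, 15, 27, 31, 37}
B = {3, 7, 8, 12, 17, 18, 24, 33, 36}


Set A = {3, 6, 14, 15, 27, 31, 37}
Set B = {3, 7, 8, 12, 17, 18, 24, 33, 36}
A ∪ B includes all elements in either set.
Elements from A: {3, 6, 14, 15, 27, 31, 37}
Elements from B not already included: {7, 8, 12, 17, 18, 24, 33, 36}
A ∪ B = {3, 6, 7, 8, 12, 14, 15, 17, 18, 24, 27, 31, 33, 36, 37}

{3, 6, 7, 8, 12, 14, 15, 17, 18, 24, 27, 31, 33, 36, 37}


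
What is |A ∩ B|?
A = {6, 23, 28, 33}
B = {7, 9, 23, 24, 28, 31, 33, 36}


Set A = {6, 23, 28, 33}
Set B = {7, 9, 23, 24, 28, 31, 33, 36}
A ∩ B = {23, 28, 33}
|A ∩ B| = 3

3


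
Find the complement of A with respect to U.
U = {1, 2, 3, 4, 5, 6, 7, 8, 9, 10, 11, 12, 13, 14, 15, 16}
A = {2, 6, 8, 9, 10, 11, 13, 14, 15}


Universal set U = {1, 2, 3, 4, 5, 6, 7, 8, 9, 10, 11, 12, 13, 14, 15, 16}
Set A = {2, 6, 8, 9, 10, 11, 13, 14, 15}
A' = U \ A = elements in U but not in A
Checking each element of U:
1 (not in A, include), 2 (in A, exclude), 3 (not in A, include), 4 (not in A, include), 5 (not in A, include), 6 (in A, exclude), 7 (not in A, include), 8 (in A, exclude), 9 (in A, exclude), 10 (in A, exclude), 11 (in A, exclude), 12 (not in A, include), 13 (in A, exclude), 14 (in A, exclude), 15 (in A, exclude), 16 (not in A, include)
A' = {1, 3, 4, 5, 7, 12, 16}

{1, 3, 4, 5, 7, 12, 16}


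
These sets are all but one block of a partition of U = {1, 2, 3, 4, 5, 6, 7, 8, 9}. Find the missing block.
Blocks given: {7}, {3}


U = {1, 2, 3, 4, 5, 6, 7, 8, 9}
Shown blocks: {7}, {3}
A partition's blocks are pairwise disjoint and cover U, so the missing block = U \ (union of shown blocks).
Union of shown blocks: {3, 7}
Missing block = U \ (union) = {1, 2, 4, 5, 6, 8, 9}

{1, 2, 4, 5, 6, 8, 9}


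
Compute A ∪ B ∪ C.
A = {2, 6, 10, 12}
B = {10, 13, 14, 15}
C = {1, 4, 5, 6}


Set A = {2, 6, 10, 12}
Set B = {10, 13, 14, 15}
Set C = {1, 4, 5, 6}
First, A ∪ B = {2, 6, 10, 12, 13, 14, 15}
Then, (A ∪ B) ∪ C = {1, 2, 4, 5, 6, 10, 12, 13, 14, 15}

{1, 2, 4, 5, 6, 10, 12, 13, 14, 15}


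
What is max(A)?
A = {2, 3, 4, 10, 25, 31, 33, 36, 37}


Set A = {2, 3, 4, 10, 25, 31, 33, 36, 37}
Elements in ascending order: 2, 3, 4, 10, 25, 31, 33, 36, 37
The largest element is 37.

37


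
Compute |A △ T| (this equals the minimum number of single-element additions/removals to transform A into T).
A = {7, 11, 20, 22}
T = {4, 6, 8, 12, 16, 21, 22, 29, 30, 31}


Set A = {7, 11, 20, 22}
Set T = {4, 6, 8, 12, 16, 21, 22, 29, 30, 31}
Elements to remove from A (in A, not in T): {7, 11, 20} → 3 removals
Elements to add to A (in T, not in A): {4, 6, 8, 12, 16, 21, 29, 30, 31} → 9 additions
Total edits = 3 + 9 = 12

12


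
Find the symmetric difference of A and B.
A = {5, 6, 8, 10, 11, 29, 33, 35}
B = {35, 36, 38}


Set A = {5, 6, 8, 10, 11, 29, 33, 35}
Set B = {35, 36, 38}
A △ B = (A \ B) ∪ (B \ A)
Elements in A but not B: {5, 6, 8, 10, 11, 29, 33}
Elements in B but not A: {36, 38}
A △ B = {5, 6, 8, 10, 11, 29, 33, 36, 38}

{5, 6, 8, 10, 11, 29, 33, 36, 38}


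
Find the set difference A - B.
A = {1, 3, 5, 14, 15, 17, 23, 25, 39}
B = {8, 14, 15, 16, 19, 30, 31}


Set A = {1, 3, 5, 14, 15, 17, 23, 25, 39}
Set B = {8, 14, 15, 16, 19, 30, 31}
A \ B includes elements in A that are not in B.
Check each element of A:
1 (not in B, keep), 3 (not in B, keep), 5 (not in B, keep), 14 (in B, remove), 15 (in B, remove), 17 (not in B, keep), 23 (not in B, keep), 25 (not in B, keep), 39 (not in B, keep)
A \ B = {1, 3, 5, 17, 23, 25, 39}

{1, 3, 5, 17, 23, 25, 39}


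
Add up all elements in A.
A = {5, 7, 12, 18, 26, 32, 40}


Set A = {5, 7, 12, 18, 26, 32, 40}
Sum = 5 + 7 + 12 + 18 + 26 + 32 + 40 = 140

140


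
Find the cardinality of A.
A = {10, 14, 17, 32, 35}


Set A = {10, 14, 17, 32, 35}
Listing elements: 10, 14, 17, 32, 35
Counting: 5 elements
|A| = 5

5


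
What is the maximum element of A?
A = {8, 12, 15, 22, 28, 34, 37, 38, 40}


Set A = {8, 12, 15, 22, 28, 34, 37, 38, 40}
Elements in ascending order: 8, 12, 15, 22, 28, 34, 37, 38, 40
The largest element is 40.

40


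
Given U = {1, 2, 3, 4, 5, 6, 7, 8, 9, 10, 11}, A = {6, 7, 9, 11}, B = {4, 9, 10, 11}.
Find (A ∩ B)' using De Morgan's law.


U = {1, 2, 3, 4, 5, 6, 7, 8, 9, 10, 11}
A = {6, 7, 9, 11}, B = {4, 9, 10, 11}
A ∩ B = {9, 11}
(A ∩ B)' = U \ (A ∩ B) = {1, 2, 3, 4, 5, 6, 7, 8, 10}
Verification via A' ∪ B': A' = {1, 2, 3, 4, 5, 8, 10}, B' = {1, 2, 3, 5, 6, 7, 8}
A' ∪ B' = {1, 2, 3, 4, 5, 6, 7, 8, 10} ✓

{1, 2, 3, 4, 5, 6, 7, 8, 10}


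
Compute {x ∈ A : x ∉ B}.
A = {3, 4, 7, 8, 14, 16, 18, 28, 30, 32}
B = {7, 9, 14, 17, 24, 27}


Set A = {3, 4, 7, 8, 14, 16, 18, 28, 30, 32}
Set B = {7, 9, 14, 17, 24, 27}
Check each element of A against B:
3 ∉ B (include), 4 ∉ B (include), 7 ∈ B, 8 ∉ B (include), 14 ∈ B, 16 ∉ B (include), 18 ∉ B (include), 28 ∉ B (include), 30 ∉ B (include), 32 ∉ B (include)
Elements of A not in B: {3, 4, 8, 16, 18, 28, 30, 32}

{3, 4, 8, 16, 18, 28, 30, 32}


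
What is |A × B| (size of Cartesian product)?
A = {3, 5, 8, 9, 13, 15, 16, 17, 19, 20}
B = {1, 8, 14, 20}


Set A = {3, 5, 8, 9, 13, 15, 16, 17, 19, 20} has 10 elements.
Set B = {1, 8, 14, 20} has 4 elements.
|A × B| = |A| × |B| = 10 × 4 = 40

40


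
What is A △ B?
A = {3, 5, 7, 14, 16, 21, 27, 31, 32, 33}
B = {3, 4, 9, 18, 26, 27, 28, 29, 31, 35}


Set A = {3, 5, 7, 14, 16, 21, 27, 31, 32, 33}
Set B = {3, 4, 9, 18, 26, 27, 28, 29, 31, 35}
A △ B = (A \ B) ∪ (B \ A)
Elements in A but not B: {5, 7, 14, 16, 21, 32, 33}
Elements in B but not A: {4, 9, 18, 26, 28, 29, 35}
A △ B = {4, 5, 7, 9, 14, 16, 18, 21, 26, 28, 29, 32, 33, 35}

{4, 5, 7, 9, 14, 16, 18, 21, 26, 28, 29, 32, 33, 35}


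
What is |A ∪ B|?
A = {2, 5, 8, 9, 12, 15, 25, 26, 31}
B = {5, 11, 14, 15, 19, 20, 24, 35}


Set A = {2, 5, 8, 9, 12, 15, 25, 26, 31}, |A| = 9
Set B = {5, 11, 14, 15, 19, 20, 24, 35}, |B| = 8
A ∩ B = {5, 15}, |A ∩ B| = 2
|A ∪ B| = |A| + |B| - |A ∩ B| = 9 + 8 - 2 = 15

15


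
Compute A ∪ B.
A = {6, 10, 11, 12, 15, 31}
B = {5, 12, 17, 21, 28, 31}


Set A = {6, 10, 11, 12, 15, 31}
Set B = {5, 12, 17, 21, 28, 31}
A ∪ B includes all elements in either set.
Elements from A: {6, 10, 11, 12, 15, 31}
Elements from B not already included: {5, 17, 21, 28}
A ∪ B = {5, 6, 10, 11, 12, 15, 17, 21, 28, 31}

{5, 6, 10, 11, 12, 15, 17, 21, 28, 31}


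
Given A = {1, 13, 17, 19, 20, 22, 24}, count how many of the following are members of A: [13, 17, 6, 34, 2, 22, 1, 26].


Set A = {1, 13, 17, 19, 20, 22, 24}
Candidates: [13, 17, 6, 34, 2, 22, 1, 26]
Check each candidate:
13 ∈ A, 17 ∈ A, 6 ∉ A, 34 ∉ A, 2 ∉ A, 22 ∈ A, 1 ∈ A, 26 ∉ A
Count of candidates in A: 4

4


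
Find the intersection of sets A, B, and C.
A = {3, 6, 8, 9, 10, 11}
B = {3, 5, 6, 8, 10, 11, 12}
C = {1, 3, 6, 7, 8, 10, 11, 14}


Set A = {3, 6, 8, 9, 10, 11}
Set B = {3, 5, 6, 8, 10, 11, 12}
Set C = {1, 3, 6, 7, 8, 10, 11, 14}
First, A ∩ B = {3, 6, 8, 10, 11}
Then, (A ∩ B) ∩ C = {3, 6, 8, 10, 11}

{3, 6, 8, 10, 11}


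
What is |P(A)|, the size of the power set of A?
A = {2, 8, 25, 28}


Set A = {2, 8, 25, 28}
|A| = 4
The power set P(A) contains all subsets of A.
|P(A)| = 2^|A| = 2^4 = 16

16


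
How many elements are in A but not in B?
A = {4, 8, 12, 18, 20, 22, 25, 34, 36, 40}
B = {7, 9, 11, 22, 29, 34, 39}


Set A = {4, 8, 12, 18, 20, 22, 25, 34, 36, 40}
Set B = {7, 9, 11, 22, 29, 34, 39}
A \ B = {4, 8, 12, 18, 20, 25, 36, 40}
|A \ B| = 8

8


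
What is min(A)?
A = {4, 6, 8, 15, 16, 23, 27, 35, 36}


Set A = {4, 6, 8, 15, 16, 23, 27, 35, 36}
Elements in ascending order: 4, 6, 8, 15, 16, 23, 27, 35, 36
The smallest element is 4.

4


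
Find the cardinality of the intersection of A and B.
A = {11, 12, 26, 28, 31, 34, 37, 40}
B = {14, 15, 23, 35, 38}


Set A = {11, 12, 26, 28, 31, 34, 37, 40}
Set B = {14, 15, 23, 35, 38}
A ∩ B = {}
|A ∩ B| = 0

0


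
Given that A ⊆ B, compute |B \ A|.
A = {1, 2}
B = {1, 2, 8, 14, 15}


Set A = {1, 2}, |A| = 2
Set B = {1, 2, 8, 14, 15}, |B| = 5
Since A ⊆ B: B \ A = {8, 14, 15}
|B| - |A| = 5 - 2 = 3

3


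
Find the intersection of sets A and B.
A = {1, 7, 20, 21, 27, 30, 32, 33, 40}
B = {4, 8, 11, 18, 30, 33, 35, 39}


Set A = {1, 7, 20, 21, 27, 30, 32, 33, 40}
Set B = {4, 8, 11, 18, 30, 33, 35, 39}
A ∩ B includes only elements in both sets.
Check each element of A against B:
1 ✗, 7 ✗, 20 ✗, 21 ✗, 27 ✗, 30 ✓, 32 ✗, 33 ✓, 40 ✗
A ∩ B = {30, 33}

{30, 33}


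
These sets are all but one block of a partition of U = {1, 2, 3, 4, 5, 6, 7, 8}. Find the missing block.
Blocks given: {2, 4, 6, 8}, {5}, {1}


U = {1, 2, 3, 4, 5, 6, 7, 8}
Shown blocks: {2, 4, 6, 8}, {5}, {1}
A partition's blocks are pairwise disjoint and cover U, so the missing block = U \ (union of shown blocks).
Union of shown blocks: {1, 2, 4, 5, 6, 8}
Missing block = U \ (union) = {3, 7}

{3, 7}


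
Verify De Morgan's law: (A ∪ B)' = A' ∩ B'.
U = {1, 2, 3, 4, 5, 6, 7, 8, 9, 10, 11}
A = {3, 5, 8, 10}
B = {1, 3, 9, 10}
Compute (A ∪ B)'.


U = {1, 2, 3, 4, 5, 6, 7, 8, 9, 10, 11}
A = {3, 5, 8, 10}, B = {1, 3, 9, 10}
A ∪ B = {1, 3, 5, 8, 9, 10}
(A ∪ B)' = U \ (A ∪ B) = {2, 4, 6, 7, 11}
Verification via A' ∩ B': A' = {1, 2, 4, 6, 7, 9, 11}, B' = {2, 4, 5, 6, 7, 8, 11}
A' ∩ B' = {2, 4, 6, 7, 11} ✓

{2, 4, 6, 7, 11}


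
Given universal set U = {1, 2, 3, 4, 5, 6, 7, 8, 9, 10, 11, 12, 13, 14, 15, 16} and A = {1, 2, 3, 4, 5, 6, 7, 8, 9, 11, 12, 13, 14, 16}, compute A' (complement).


Universal set U = {1, 2, 3, 4, 5, 6, 7, 8, 9, 10, 11, 12, 13, 14, 15, 16}
Set A = {1, 2, 3, 4, 5, 6, 7, 8, 9, 11, 12, 13, 14, 16}
A' = U \ A = elements in U but not in A
Checking each element of U:
1 (in A, exclude), 2 (in A, exclude), 3 (in A, exclude), 4 (in A, exclude), 5 (in A, exclude), 6 (in A, exclude), 7 (in A, exclude), 8 (in A, exclude), 9 (in A, exclude), 10 (not in A, include), 11 (in A, exclude), 12 (in A, exclude), 13 (in A, exclude), 14 (in A, exclude), 15 (not in A, include), 16 (in A, exclude)
A' = {10, 15}

{10, 15}


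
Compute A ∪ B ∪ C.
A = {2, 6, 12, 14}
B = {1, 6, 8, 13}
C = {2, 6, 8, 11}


Set A = {2, 6, 12, 14}
Set B = {1, 6, 8, 13}
Set C = {2, 6, 8, 11}
First, A ∪ B = {1, 2, 6, 8, 12, 13, 14}
Then, (A ∪ B) ∪ C = {1, 2, 6, 8, 11, 12, 13, 14}

{1, 2, 6, 8, 11, 12, 13, 14}


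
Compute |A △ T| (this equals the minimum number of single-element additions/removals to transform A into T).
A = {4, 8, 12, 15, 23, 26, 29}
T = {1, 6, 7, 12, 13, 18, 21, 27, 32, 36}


Set A = {4, 8, 12, 15, 23, 26, 29}
Set T = {1, 6, 7, 12, 13, 18, 21, 27, 32, 36}
Elements to remove from A (in A, not in T): {4, 8, 15, 23, 26, 29} → 6 removals
Elements to add to A (in T, not in A): {1, 6, 7, 13, 18, 21, 27, 32, 36} → 9 additions
Total edits = 6 + 9 = 15

15


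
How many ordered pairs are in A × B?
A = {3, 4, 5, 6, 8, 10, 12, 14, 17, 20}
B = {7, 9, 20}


Set A = {3, 4, 5, 6, 8, 10, 12, 14, 17, 20} has 10 elements.
Set B = {7, 9, 20} has 3 elements.
|A × B| = |A| × |B| = 10 × 3 = 30

30


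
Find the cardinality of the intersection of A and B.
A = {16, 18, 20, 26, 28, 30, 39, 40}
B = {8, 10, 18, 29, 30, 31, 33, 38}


Set A = {16, 18, 20, 26, 28, 30, 39, 40}
Set B = {8, 10, 18, 29, 30, 31, 33, 38}
A ∩ B = {18, 30}
|A ∩ B| = 2

2


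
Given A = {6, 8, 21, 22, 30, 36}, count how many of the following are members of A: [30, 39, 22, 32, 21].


Set A = {6, 8, 21, 22, 30, 36}
Candidates: [30, 39, 22, 32, 21]
Check each candidate:
30 ∈ A, 39 ∉ A, 22 ∈ A, 32 ∉ A, 21 ∈ A
Count of candidates in A: 3

3


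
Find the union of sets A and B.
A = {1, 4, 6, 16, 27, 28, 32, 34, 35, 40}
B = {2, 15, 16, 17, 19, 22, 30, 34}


Set A = {1, 4, 6, 16, 27, 28, 32, 34, 35, 40}
Set B = {2, 15, 16, 17, 19, 22, 30, 34}
A ∪ B includes all elements in either set.
Elements from A: {1, 4, 6, 16, 27, 28, 32, 34, 35, 40}
Elements from B not already included: {2, 15, 17, 19, 22, 30}
A ∪ B = {1, 2, 4, 6, 15, 16, 17, 19, 22, 27, 28, 30, 32, 34, 35, 40}

{1, 2, 4, 6, 15, 16, 17, 19, 22, 27, 28, 30, 32, 34, 35, 40}


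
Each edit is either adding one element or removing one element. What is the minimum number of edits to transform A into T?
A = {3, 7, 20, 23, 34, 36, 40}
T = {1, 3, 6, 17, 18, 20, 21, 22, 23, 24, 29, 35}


Set A = {3, 7, 20, 23, 34, 36, 40}
Set T = {1, 3, 6, 17, 18, 20, 21, 22, 23, 24, 29, 35}
Elements to remove from A (in A, not in T): {7, 34, 36, 40} → 4 removals
Elements to add to A (in T, not in A): {1, 6, 17, 18, 21, 22, 24, 29, 35} → 9 additions
Total edits = 4 + 9 = 13

13


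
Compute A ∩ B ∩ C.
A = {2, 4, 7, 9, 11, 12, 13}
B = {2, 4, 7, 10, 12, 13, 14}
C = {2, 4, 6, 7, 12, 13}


Set A = {2, 4, 7, 9, 11, 12, 13}
Set B = {2, 4, 7, 10, 12, 13, 14}
Set C = {2, 4, 6, 7, 12, 13}
First, A ∩ B = {2, 4, 7, 12, 13}
Then, (A ∩ B) ∩ C = {2, 4, 7, 12, 13}

{2, 4, 7, 12, 13}


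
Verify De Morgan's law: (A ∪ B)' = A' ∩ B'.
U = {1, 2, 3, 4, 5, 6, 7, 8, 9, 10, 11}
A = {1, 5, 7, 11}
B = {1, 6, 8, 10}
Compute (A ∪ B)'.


U = {1, 2, 3, 4, 5, 6, 7, 8, 9, 10, 11}
A = {1, 5, 7, 11}, B = {1, 6, 8, 10}
A ∪ B = {1, 5, 6, 7, 8, 10, 11}
(A ∪ B)' = U \ (A ∪ B) = {2, 3, 4, 9}
Verification via A' ∩ B': A' = {2, 3, 4, 6, 8, 9, 10}, B' = {2, 3, 4, 5, 7, 9, 11}
A' ∩ B' = {2, 3, 4, 9} ✓

{2, 3, 4, 9}


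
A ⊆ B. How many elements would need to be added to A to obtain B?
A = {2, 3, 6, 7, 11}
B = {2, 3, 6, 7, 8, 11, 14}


Set A = {2, 3, 6, 7, 11}, |A| = 5
Set B = {2, 3, 6, 7, 8, 11, 14}, |B| = 7
Since A ⊆ B: B \ A = {8, 14}
|B| - |A| = 7 - 5 = 2

2


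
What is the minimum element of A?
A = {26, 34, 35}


Set A = {26, 34, 35}
Elements in ascending order: 26, 34, 35
The smallest element is 26.

26


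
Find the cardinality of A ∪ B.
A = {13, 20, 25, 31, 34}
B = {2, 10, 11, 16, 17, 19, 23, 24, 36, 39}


Set A = {13, 20, 25, 31, 34}, |A| = 5
Set B = {2, 10, 11, 16, 17, 19, 23, 24, 36, 39}, |B| = 10
A ∩ B = {}, |A ∩ B| = 0
|A ∪ B| = |A| + |B| - |A ∩ B| = 5 + 10 - 0 = 15

15


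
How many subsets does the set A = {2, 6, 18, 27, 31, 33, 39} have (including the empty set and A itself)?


Set A = {2, 6, 18, 27, 31, 33, 39}
|A| = 7
The power set P(A) contains all subsets of A.
|P(A)| = 2^|A| = 2^7 = 128

128


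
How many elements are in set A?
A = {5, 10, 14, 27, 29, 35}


Set A = {5, 10, 14, 27, 29, 35}
Listing elements: 5, 10, 14, 27, 29, 35
Counting: 6 elements
|A| = 6

6


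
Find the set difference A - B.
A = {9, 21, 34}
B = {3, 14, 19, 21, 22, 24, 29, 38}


Set A = {9, 21, 34}
Set B = {3, 14, 19, 21, 22, 24, 29, 38}
A \ B includes elements in A that are not in B.
Check each element of A:
9 (not in B, keep), 21 (in B, remove), 34 (not in B, keep)
A \ B = {9, 34}

{9, 34}


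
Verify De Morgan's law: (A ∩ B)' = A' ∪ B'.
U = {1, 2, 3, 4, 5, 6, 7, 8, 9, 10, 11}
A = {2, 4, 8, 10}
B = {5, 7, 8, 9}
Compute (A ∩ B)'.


U = {1, 2, 3, 4, 5, 6, 7, 8, 9, 10, 11}
A = {2, 4, 8, 10}, B = {5, 7, 8, 9}
A ∩ B = {8}
(A ∩ B)' = U \ (A ∩ B) = {1, 2, 3, 4, 5, 6, 7, 9, 10, 11}
Verification via A' ∪ B': A' = {1, 3, 5, 6, 7, 9, 11}, B' = {1, 2, 3, 4, 6, 10, 11}
A' ∪ B' = {1, 2, 3, 4, 5, 6, 7, 9, 10, 11} ✓

{1, 2, 3, 4, 5, 6, 7, 9, 10, 11}


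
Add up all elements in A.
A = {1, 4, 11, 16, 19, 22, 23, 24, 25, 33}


Set A = {1, 4, 11, 16, 19, 22, 23, 24, 25, 33}
Sum = 1 + 4 + 11 + 16 + 19 + 22 + 23 + 24 + 25 + 33 = 178

178


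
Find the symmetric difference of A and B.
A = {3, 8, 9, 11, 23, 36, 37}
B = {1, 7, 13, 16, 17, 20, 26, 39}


Set A = {3, 8, 9, 11, 23, 36, 37}
Set B = {1, 7, 13, 16, 17, 20, 26, 39}
A △ B = (A \ B) ∪ (B \ A)
Elements in A but not B: {3, 8, 9, 11, 23, 36, 37}
Elements in B but not A: {1, 7, 13, 16, 17, 20, 26, 39}
A △ B = {1, 3, 7, 8, 9, 11, 13, 16, 17, 20, 23, 26, 36, 37, 39}

{1, 3, 7, 8, 9, 11, 13, 16, 17, 20, 23, 26, 36, 37, 39}


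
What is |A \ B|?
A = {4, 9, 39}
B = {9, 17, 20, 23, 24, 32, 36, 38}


Set A = {4, 9, 39}
Set B = {9, 17, 20, 23, 24, 32, 36, 38}
A \ B = {4, 39}
|A \ B| = 2

2


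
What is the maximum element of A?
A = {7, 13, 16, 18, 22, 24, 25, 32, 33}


Set A = {7, 13, 16, 18, 22, 24, 25, 32, 33}
Elements in ascending order: 7, 13, 16, 18, 22, 24, 25, 32, 33
The largest element is 33.

33


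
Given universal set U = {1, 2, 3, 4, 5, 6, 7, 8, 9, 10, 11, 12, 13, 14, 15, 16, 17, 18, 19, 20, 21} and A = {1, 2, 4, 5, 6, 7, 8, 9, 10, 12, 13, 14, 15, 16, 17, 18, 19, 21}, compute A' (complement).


Universal set U = {1, 2, 3, 4, 5, 6, 7, 8, 9, 10, 11, 12, 13, 14, 15, 16, 17, 18, 19, 20, 21}
Set A = {1, 2, 4, 5, 6, 7, 8, 9, 10, 12, 13, 14, 15, 16, 17, 18, 19, 21}
A' = U \ A = elements in U but not in A
Checking each element of U:
1 (in A, exclude), 2 (in A, exclude), 3 (not in A, include), 4 (in A, exclude), 5 (in A, exclude), 6 (in A, exclude), 7 (in A, exclude), 8 (in A, exclude), 9 (in A, exclude), 10 (in A, exclude), 11 (not in A, include), 12 (in A, exclude), 13 (in A, exclude), 14 (in A, exclude), 15 (in A, exclude), 16 (in A, exclude), 17 (in A, exclude), 18 (in A, exclude), 19 (in A, exclude), 20 (not in A, include), 21 (in A, exclude)
A' = {3, 11, 20}

{3, 11, 20}


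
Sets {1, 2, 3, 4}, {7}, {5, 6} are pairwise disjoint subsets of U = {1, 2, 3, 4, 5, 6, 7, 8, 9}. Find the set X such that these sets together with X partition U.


U = {1, 2, 3, 4, 5, 6, 7, 8, 9}
Shown blocks: {1, 2, 3, 4}, {7}, {5, 6}
A partition's blocks are pairwise disjoint and cover U, so the missing block = U \ (union of shown blocks).
Union of shown blocks: {1, 2, 3, 4, 5, 6, 7}
Missing block = U \ (union) = {8, 9}

{8, 9}


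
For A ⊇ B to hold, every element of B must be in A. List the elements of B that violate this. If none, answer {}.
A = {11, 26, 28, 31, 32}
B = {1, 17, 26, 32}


Set A = {11, 26, 28, 31, 32}
Set B = {1, 17, 26, 32}
Check each element of B against A:
1 ∉ A (include), 17 ∉ A (include), 26 ∈ A, 32 ∈ A
Elements of B not in A: {1, 17}

{1, 17}


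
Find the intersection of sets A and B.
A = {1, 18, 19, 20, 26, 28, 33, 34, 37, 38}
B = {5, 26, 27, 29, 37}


Set A = {1, 18, 19, 20, 26, 28, 33, 34, 37, 38}
Set B = {5, 26, 27, 29, 37}
A ∩ B includes only elements in both sets.
Check each element of A against B:
1 ✗, 18 ✗, 19 ✗, 20 ✗, 26 ✓, 28 ✗, 33 ✗, 34 ✗, 37 ✓, 38 ✗
A ∩ B = {26, 37}

{26, 37}


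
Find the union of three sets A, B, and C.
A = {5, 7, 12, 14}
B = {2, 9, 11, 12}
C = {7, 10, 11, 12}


Set A = {5, 7, 12, 14}
Set B = {2, 9, 11, 12}
Set C = {7, 10, 11, 12}
First, A ∪ B = {2, 5, 7, 9, 11, 12, 14}
Then, (A ∪ B) ∪ C = {2, 5, 7, 9, 10, 11, 12, 14}

{2, 5, 7, 9, 10, 11, 12, 14}


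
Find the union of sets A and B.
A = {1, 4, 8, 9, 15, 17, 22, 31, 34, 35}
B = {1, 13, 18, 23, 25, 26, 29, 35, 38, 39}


Set A = {1, 4, 8, 9, 15, 17, 22, 31, 34, 35}
Set B = {1, 13, 18, 23, 25, 26, 29, 35, 38, 39}
A ∪ B includes all elements in either set.
Elements from A: {1, 4, 8, 9, 15, 17, 22, 31, 34, 35}
Elements from B not already included: {13, 18, 23, 25, 26, 29, 38, 39}
A ∪ B = {1, 4, 8, 9, 13, 15, 17, 18, 22, 23, 25, 26, 29, 31, 34, 35, 38, 39}

{1, 4, 8, 9, 13, 15, 17, 18, 22, 23, 25, 26, 29, 31, 34, 35, 38, 39}


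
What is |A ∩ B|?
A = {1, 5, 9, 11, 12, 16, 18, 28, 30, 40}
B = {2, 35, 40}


Set A = {1, 5, 9, 11, 12, 16, 18, 28, 30, 40}
Set B = {2, 35, 40}
A ∩ B = {40}
|A ∩ B| = 1

1


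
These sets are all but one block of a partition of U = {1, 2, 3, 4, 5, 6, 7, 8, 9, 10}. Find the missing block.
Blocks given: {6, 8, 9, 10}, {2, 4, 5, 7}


U = {1, 2, 3, 4, 5, 6, 7, 8, 9, 10}
Shown blocks: {6, 8, 9, 10}, {2, 4, 5, 7}
A partition's blocks are pairwise disjoint and cover U, so the missing block = U \ (union of shown blocks).
Union of shown blocks: {2, 4, 5, 6, 7, 8, 9, 10}
Missing block = U \ (union) = {1, 3}

{1, 3}


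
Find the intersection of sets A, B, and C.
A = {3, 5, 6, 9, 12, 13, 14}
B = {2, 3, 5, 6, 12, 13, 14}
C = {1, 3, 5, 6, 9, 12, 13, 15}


Set A = {3, 5, 6, 9, 12, 13, 14}
Set B = {2, 3, 5, 6, 12, 13, 14}
Set C = {1, 3, 5, 6, 9, 12, 13, 15}
First, A ∩ B = {3, 5, 6, 12, 13, 14}
Then, (A ∩ B) ∩ C = {3, 5, 6, 12, 13}

{3, 5, 6, 12, 13}


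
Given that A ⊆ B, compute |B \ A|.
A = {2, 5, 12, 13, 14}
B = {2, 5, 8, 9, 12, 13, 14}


Set A = {2, 5, 12, 13, 14}, |A| = 5
Set B = {2, 5, 8, 9, 12, 13, 14}, |B| = 7
Since A ⊆ B: B \ A = {8, 9}
|B| - |A| = 7 - 5 = 2

2


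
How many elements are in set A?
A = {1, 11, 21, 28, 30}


Set A = {1, 11, 21, 28, 30}
Listing elements: 1, 11, 21, 28, 30
Counting: 5 elements
|A| = 5

5


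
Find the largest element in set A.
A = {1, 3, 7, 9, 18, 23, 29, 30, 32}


Set A = {1, 3, 7, 9, 18, 23, 29, 30, 32}
Elements in ascending order: 1, 3, 7, 9, 18, 23, 29, 30, 32
The largest element is 32.

32


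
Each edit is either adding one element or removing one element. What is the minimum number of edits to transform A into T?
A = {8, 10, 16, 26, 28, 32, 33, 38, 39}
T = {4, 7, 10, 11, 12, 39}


Set A = {8, 10, 16, 26, 28, 32, 33, 38, 39}
Set T = {4, 7, 10, 11, 12, 39}
Elements to remove from A (in A, not in T): {8, 16, 26, 28, 32, 33, 38} → 7 removals
Elements to add to A (in T, not in A): {4, 7, 11, 12} → 4 additions
Total edits = 7 + 4 = 11

11


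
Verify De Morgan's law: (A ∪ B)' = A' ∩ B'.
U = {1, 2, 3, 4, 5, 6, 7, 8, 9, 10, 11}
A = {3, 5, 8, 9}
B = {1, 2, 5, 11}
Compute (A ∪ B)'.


U = {1, 2, 3, 4, 5, 6, 7, 8, 9, 10, 11}
A = {3, 5, 8, 9}, B = {1, 2, 5, 11}
A ∪ B = {1, 2, 3, 5, 8, 9, 11}
(A ∪ B)' = U \ (A ∪ B) = {4, 6, 7, 10}
Verification via A' ∩ B': A' = {1, 2, 4, 6, 7, 10, 11}, B' = {3, 4, 6, 7, 8, 9, 10}
A' ∩ B' = {4, 6, 7, 10} ✓

{4, 6, 7, 10}


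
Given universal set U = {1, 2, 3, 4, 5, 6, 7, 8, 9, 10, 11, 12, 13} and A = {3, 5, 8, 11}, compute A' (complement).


Universal set U = {1, 2, 3, 4, 5, 6, 7, 8, 9, 10, 11, 12, 13}
Set A = {3, 5, 8, 11}
A' = U \ A = elements in U but not in A
Checking each element of U:
1 (not in A, include), 2 (not in A, include), 3 (in A, exclude), 4 (not in A, include), 5 (in A, exclude), 6 (not in A, include), 7 (not in A, include), 8 (in A, exclude), 9 (not in A, include), 10 (not in A, include), 11 (in A, exclude), 12 (not in A, include), 13 (not in A, include)
A' = {1, 2, 4, 6, 7, 9, 10, 12, 13}

{1, 2, 4, 6, 7, 9, 10, 12, 13}
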